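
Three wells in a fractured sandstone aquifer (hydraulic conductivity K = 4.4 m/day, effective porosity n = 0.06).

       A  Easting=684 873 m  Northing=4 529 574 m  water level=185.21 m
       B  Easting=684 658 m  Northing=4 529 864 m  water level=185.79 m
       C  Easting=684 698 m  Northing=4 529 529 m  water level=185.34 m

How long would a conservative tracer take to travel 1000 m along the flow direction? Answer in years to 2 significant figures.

23 years

Differences from A: to B (Δx, Δy, Δh) = (-215, 290, +0.58); to C = (-175, -45, +0.13).
Determinant of the coordinate differences = (-215)·(-45) − (-175)·290 = 60425.
∂h/∂x = [(+0.58)·(-45) − (+0.13)·290] / 60425 = -0.001056
∂h/∂y = [(-215)·(+0.13) − (-175)·(+0.58)] / 60425 = +0.001217
|∇h| = √(-0.001056² + 0.001217²) = 0.001611
Seepage velocity v = K·i/n = 4.4 × 0.001611 / 0.06 = 0.1181 m/day.
t = 1000 / 0.1181 = 8467 days = 23.2 years.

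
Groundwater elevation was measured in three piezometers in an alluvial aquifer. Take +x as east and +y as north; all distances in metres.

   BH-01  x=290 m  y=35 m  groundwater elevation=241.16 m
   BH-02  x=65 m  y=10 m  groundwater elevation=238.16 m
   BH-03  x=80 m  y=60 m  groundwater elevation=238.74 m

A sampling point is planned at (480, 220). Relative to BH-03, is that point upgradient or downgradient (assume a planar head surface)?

upgradient

With h = a·x + b·y + c and BH-01 as origin, the differences give:
  (-225)·a + (-25)·b = -3.00
  (-210)·a + 25·b = -2.42
Eliminate b (×25 and ×(-25), subtract): -10875·a = -135.500 → a = ∂h/∂x = +0.01246
Back-substitute: b = ∂h/∂y = +0.007862.
Head at (480, 220) = 241.16 + (+0.01246)·(190) + (+0.007862)·(185) = 244.98 m.
That is higher than the 238.74 m at BH-03, so the point is upgradient.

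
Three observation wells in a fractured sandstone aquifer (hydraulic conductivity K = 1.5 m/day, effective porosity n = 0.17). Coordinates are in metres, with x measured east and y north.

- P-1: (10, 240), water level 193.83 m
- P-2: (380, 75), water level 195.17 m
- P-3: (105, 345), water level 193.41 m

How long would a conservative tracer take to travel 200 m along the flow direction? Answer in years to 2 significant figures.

Differences from P-1: to P-2 (Δx, Δy, Δh) = (370, -165, +1.34); to P-3 = (95, 105, -0.42).
Solve a·Δx + b·Δy = Δh: det = 370·105 − 95·(-165) = 54525.
∂h/∂x = [(+1.34)·105 − (-0.42)·(-165)] / 54525 = +0.001309
∂h/∂y = [370·(-0.42) − 95·(+1.34)] / 54525 = -0.005185
|∇h| = √(0.001309² + -0.005185²) = 0.005348
Seepage velocity v = K·i/n = 1.5 × 0.005348 / 0.17 = 0.04719 m/day.
t = 200 / 0.04719 = 4238 days = 11.6 years.

12 years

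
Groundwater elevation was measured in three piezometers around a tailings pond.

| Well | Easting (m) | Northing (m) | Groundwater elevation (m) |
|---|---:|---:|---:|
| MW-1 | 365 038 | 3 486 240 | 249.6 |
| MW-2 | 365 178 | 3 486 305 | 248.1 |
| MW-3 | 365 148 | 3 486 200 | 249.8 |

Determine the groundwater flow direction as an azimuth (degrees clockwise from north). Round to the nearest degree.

With h = a·x + b·y + c and MW-1 as origin, the differences give:
  140·a + 65·b = -1.5
  110·a + (-40)·b = +0.2
Eliminate b (×(-40) and ×65, subtract): -12750·a = 47.00 → a = ∂h/∂x = -0.003686
Back-substitute: b = ∂h/∂y = -0.01514.
Flow direction (−∇h) has components (+0.003686 E, +0.01514 N).
Azimuth = atan2(E, N) = atan2(+0.003686, +0.01514) = 13.7° ≈ 014°.

014°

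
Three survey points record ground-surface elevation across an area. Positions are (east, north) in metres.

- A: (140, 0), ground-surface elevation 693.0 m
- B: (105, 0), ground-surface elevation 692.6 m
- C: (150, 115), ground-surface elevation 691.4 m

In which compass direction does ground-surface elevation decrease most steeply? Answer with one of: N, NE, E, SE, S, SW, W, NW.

With z = a·x + b·y + c and A as origin, the differences give:
  (-35)·a + 0·b = -0.4
  10·a + 115·b = -1.6
Eliminate b (×115 and ×0, subtract): -4025·a = -46.00 → a = ∂z/∂x = +0.01143
Back-substitute: b = ∂z/∂y = -0.01491.
Steepest decrease is along −∇f = (-0.01143 E, +0.01491 N) → northwest.

NW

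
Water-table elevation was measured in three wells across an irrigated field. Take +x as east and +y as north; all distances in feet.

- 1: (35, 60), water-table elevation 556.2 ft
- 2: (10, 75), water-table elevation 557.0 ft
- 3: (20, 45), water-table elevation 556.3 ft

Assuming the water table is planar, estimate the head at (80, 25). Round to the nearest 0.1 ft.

554.6 ft

Differences from 1: to 2 (Δx, Δy, Δh) = (-25, 15, +0.8); to 3 = (-15, -15, +0.1).
Determinant of the coordinate differences = (-25)·(-15) − (-15)·15 = 600.
∂h/∂x = [(+0.8)·(-15) − (+0.1)·15] / 600 = -0.02250
∂h/∂y = [(-25)·(+0.1) − (-15)·(+0.8)] / 600 = +0.01583
h(80, 25) = 556.2 + (-0.02250)·(45) + (+0.01583)·(-35) = 556.2 -1.012 -0.554 = 554.633 ft.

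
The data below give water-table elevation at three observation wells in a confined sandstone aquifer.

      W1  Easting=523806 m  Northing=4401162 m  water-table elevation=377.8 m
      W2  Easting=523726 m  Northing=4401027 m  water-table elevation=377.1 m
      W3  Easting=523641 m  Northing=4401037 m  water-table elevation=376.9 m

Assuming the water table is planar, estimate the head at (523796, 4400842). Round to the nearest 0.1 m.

Three-point gradient (reference W1): Δ to W2 = (-80, -135, -0.7), Δ to W3 = (-165, -125, -0.9).
∂h/∂x = +0.002770, ∂h/∂y = +0.003544 (det = -12275).
h(523796, 4400842) = 377.8 + (+0.002770)·(-10) + (+0.003544)·(-320) = 377.8 -0.028 -1.134 = 376.638 m.

376.6 m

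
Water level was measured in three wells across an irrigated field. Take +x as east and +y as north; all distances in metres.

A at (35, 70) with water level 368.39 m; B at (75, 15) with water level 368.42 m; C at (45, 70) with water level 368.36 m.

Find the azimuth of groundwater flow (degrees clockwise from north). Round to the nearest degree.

With h = a·x + b·y + c and A as origin, the differences give:
  40·a + (-55)·b = +0.03
  10·a + 0·b = -0.03
Eliminate b (×0 and ×(-55), subtract): 550·a = -1.650 → a = ∂h/∂x = -0.003000
Back-substitute: b = ∂h/∂y = -0.002727.
Flow direction (−∇h) has components (+0.003000 E, +0.002727 N).
Azimuth = atan2(E, N) = atan2(+0.003000, +0.002727) = 47.7° ≈ 048°.

048°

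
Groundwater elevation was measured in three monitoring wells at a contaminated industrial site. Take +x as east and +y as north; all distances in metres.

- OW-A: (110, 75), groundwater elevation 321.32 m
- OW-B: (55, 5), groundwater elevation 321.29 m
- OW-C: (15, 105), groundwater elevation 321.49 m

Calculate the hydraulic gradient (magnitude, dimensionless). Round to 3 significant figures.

0.00198

Differences from OW-A: to OW-B (Δx, Δy, Δh) = (-55, -70, -0.03); to OW-C = (-95, 30, +0.17).
Solve a·Δx + b·Δy = Δh: det = (-55)·30 − (-95)·(-70) = -8300.
∂h/∂x = [(-0.03)·30 − (+0.17)·(-70)] / -8300 = -0.001325
∂h/∂y = [(-55)·(+0.17) − (-95)·(-0.03)] / -8300 = +0.001470
|∇h| = √(-0.001325² + 0.001470²) = 0.001979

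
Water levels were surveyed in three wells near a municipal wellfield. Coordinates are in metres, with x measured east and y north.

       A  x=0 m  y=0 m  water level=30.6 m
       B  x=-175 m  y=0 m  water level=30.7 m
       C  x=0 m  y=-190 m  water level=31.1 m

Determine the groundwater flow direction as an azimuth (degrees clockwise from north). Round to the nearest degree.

012°

∂h/∂x = (30.7 − 30.6) / (-175 − 0) = -0.0005714
∂h/∂y = (31.1 − 30.6) / (-190 − 0) = -0.002632
Flow direction (−∇h) has components (+0.0005714 E, +0.002632 N).
Azimuth = atan2(E, N) = atan2(+0.0005714, +0.002632) = 12.3° ≈ 012°.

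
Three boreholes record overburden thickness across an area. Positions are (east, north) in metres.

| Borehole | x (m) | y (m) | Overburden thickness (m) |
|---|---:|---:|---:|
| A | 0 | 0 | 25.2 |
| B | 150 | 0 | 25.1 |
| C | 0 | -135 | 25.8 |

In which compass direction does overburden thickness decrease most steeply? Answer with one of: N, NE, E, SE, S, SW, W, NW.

∂d/∂x = (25.1 − 25.2) / (150 − 0) = -0.0006667
∂d/∂y = (25.8 − 25.2) / (-135 − 0) = -0.004444
Steepest decrease is along −∇f = (+0.0006667 E, +0.004444 N) → north.

N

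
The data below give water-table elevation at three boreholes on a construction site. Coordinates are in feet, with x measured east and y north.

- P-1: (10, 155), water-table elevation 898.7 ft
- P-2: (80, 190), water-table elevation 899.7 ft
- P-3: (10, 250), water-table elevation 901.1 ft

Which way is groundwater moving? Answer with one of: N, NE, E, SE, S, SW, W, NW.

Differences from P-1: to P-2 (Δx, Δy, Δh) = (70, 35, +1.0); to P-3 = (0, 95, +2.4).
Determinant of the coordinate differences = 70·95 − 0·35 = 6650.
∂h/∂x = [(+1.0)·95 − (+2.4)·35] / 6650 = +0.001654
∂h/∂y = [70·(+2.4) − 0·(+1.0)] / 6650 = +0.02526
Flow = −∇h = (-0.001654 east, -0.02526 north), which points south.

S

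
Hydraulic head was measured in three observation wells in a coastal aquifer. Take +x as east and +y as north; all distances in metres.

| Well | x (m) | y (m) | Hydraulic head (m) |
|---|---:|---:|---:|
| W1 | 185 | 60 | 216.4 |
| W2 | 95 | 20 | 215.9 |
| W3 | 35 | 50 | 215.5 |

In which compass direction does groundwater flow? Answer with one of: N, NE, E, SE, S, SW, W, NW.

W

Differences from W1: to W2 (Δx, Δy, Δh) = (-90, -40, -0.5); to W3 = (-150, -10, -0.9).
Determinant of the coordinate differences = (-90)·(-10) − (-150)·(-40) = -5100.
∂h/∂x = [(-0.5)·(-10) − (-0.9)·(-40)] / -5100 = +0.006078
∂h/∂y = [(-90)·(-0.9) − (-150)·(-0.5)] / -5100 = -0.001176
Flow = −∇h = (-0.006078 east, +0.001176 north), which points west.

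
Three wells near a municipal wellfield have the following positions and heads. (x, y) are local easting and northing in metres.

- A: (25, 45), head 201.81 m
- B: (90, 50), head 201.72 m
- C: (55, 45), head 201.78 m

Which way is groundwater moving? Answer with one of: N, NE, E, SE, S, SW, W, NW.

N

Three-point gradient (reference A): Δ to B = (65, 5, -0.09), Δ to C = (30, 0, -0.03).
∂h/∂x = -0.001000, ∂h/∂y = -0.005000 (det = -150).
Flow = −∇h = (+0.001000 east, +0.005000 north), which points north.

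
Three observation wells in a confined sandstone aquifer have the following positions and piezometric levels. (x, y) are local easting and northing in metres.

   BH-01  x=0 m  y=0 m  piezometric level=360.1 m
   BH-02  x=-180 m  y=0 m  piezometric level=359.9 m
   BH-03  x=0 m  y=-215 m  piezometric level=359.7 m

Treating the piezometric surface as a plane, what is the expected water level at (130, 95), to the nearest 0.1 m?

360.4 m

∂h/∂x = (359.9 − 360.1) / (-180 − 0) = +0.001111
∂h/∂y = (359.7 − 360.1) / (-215 − 0) = +0.001860
h(130, 95) = 360.1 + (+0.001111)·(130) + (+0.001860)·(95) = 360.1 +0.144 +0.177 = 360.421 m.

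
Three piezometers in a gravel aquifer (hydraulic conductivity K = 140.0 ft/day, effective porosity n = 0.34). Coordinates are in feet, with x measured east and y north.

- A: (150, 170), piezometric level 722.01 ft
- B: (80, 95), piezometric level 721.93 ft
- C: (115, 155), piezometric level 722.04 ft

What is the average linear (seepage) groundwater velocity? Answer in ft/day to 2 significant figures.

Taking A as reference: B−A = (-70, -75, -0.08); C−A = (-35, -15, +0.03).
Solve a·Δx + b·Δy = Δh: det = (-70)·(-15) − (-35)·(-75) = -1575.
∂h/∂x = [(-0.08)·(-15) − (+0.03)·(-75)] / -1575 = -0.002190
∂h/∂y = [(-70)·(+0.03) − (-35)·(-0.08)] / -1575 = +0.003111
|∇h| = √(-0.002190² + 0.003111²) = 0.003805
Seepage velocity v = K·i/n = 140.0 × 0.003805 / 0.34 = 1.567 ft/day.

1.6 ft/day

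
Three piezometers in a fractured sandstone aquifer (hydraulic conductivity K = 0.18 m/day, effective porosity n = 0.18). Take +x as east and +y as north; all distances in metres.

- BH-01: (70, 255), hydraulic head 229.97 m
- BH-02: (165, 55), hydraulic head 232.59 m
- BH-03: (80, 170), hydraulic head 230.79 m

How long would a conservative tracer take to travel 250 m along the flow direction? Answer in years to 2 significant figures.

53 years

Taking BH-01 as reference: BH-02−BH-01 = (95, -200, +2.62); BH-03−BH-01 = (10, -85, +0.82).
Determinant of the coordinate differences = 95·(-85) − 10·(-200) = -6075.
∂h/∂x = [(+2.62)·(-85) − (+0.82)·(-200)] / -6075 = +0.009663
∂h/∂y = [95·(+0.82) − 10·(+2.62)] / -6075 = -0.008510
|∇h| = √(0.009663² + -0.008510²) = 0.01288
Seepage velocity v = K·i/n = 0.18 × 0.01288 / 0.18 = 0.01288 m/day.
t = 250 / 0.01288 = 1.941e+04 days = 53.1 years.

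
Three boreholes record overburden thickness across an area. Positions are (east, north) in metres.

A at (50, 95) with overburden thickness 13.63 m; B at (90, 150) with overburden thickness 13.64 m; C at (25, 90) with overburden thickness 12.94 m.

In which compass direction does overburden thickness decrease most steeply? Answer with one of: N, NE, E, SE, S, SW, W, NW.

With d = a·x + b·y + c and A as origin, the differences give:
  40·a + 55·b = +0.01
  (-25)·a + (-5)·b = -0.69
Eliminate b (×(-5) and ×55, subtract): 1175·a = 37.900 → a = ∂d/∂x = +0.03226
Back-substitute: b = ∂d/∂y = -0.02328.
Steepest decrease is along −∇f = (-0.03226 E, +0.02328 N) → northwest.

NW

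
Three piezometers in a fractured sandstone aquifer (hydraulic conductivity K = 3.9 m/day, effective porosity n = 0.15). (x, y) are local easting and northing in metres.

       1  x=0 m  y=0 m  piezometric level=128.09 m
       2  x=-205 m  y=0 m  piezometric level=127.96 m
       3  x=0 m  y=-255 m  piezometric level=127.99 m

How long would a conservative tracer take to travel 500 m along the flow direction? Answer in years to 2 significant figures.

71 years

∂h/∂x = (127.96 − 128.09) / (-205 − 0) = +0.0006341
∂h/∂y = (127.99 − 128.09) / (-255 − 0) = +0.0003922
|∇h| = √(0.0006341² + 0.0003922²) = 0.0007456
Seepage velocity v = K·i/n = 3.9 × 0.0007456 / 0.15 = 0.01939 m/day.
t = 500 / 0.01939 = 2.579e+04 days = 70.6 years.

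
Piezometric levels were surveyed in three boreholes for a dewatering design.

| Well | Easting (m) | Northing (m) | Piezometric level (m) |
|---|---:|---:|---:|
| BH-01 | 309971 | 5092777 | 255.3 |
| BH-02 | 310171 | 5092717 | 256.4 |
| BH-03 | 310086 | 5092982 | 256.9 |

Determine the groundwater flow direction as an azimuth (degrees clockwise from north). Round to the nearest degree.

239°

With h = a·x + b·y + c and BH-01 as origin, the differences give:
  200·a + (-60)·b = +1.1
  115·a + 205·b = +1.6
Eliminate b (×205 and ×(-60), subtract): 47900·a = 321.50 → a = ∂h/∂x = +0.006712
Back-substitute: b = ∂h/∂y = +0.004040.
Flow direction (−∇h) has components (-0.006712 E, -0.004040 N).
Azimuth = atan2(E, N) = atan2(-0.006712, -0.004040) = 239.0° ≈ 239°.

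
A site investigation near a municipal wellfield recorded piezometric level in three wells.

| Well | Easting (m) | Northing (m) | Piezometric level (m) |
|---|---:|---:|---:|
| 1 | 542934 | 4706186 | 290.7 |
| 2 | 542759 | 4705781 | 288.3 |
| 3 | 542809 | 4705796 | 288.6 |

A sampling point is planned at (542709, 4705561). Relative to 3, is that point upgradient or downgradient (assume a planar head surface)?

downgradient

With h = a·x + b·y + c and 1 as origin, the differences give:
  (-175)·a + (-405)·b = -2.4
  (-125)·a + (-390)·b = -2.1
Eliminate b (×(-390) and ×(-405), subtract): 17625·a = 85.50 → a = ∂h/∂x = +0.004851
Back-substitute: b = ∂h/∂y = +0.003830.
Head at (542709, 4705561) = 290.7 + (+0.004851)·(-225) + (+0.003830)·(-625) = 287.21 m.
That is lower than the 288.6 m at 3, so the point is downgradient.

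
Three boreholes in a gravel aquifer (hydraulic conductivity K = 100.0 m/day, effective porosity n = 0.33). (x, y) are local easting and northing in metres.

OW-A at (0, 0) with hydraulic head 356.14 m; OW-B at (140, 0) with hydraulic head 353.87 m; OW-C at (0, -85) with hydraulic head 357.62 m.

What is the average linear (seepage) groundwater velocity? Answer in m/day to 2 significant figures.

7.2 m/day

∂h/∂x = (353.87 − 356.14) / (140 − 0) = -0.01621
∂h/∂y = (357.62 − 356.14) / (-85 − 0) = -0.01741
|∇h| = √(-0.01621² + -0.01741²) = 0.02379
Seepage velocity v = K·i/n = 100.0 × 0.02379 / 0.33 = 7.209 m/day.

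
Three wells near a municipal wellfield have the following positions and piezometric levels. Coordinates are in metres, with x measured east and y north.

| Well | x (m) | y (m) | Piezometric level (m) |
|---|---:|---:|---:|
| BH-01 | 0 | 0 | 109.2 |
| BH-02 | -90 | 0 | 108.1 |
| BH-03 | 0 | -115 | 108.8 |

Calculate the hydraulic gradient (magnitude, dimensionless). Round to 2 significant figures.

∂h/∂x = (108.1 − 109.2) / (-90 − 0) = +0.01222
∂h/∂y = (108.8 − 109.2) / (-115 − 0) = +0.003478
|∇h| = √(0.01222² + 0.003478²) = 0.01271

0.013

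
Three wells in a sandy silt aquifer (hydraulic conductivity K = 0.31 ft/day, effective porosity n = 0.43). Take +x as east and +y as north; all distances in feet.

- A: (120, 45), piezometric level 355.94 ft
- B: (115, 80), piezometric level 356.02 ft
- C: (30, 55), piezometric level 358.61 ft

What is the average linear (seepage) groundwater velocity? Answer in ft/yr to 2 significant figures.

7.9 ft/yr

Differences from A: to B (Δx, Δy, Δh) = (-5, 35, +0.08); to C = (-90, 10, +2.67).
Solve a·Δx + b·Δy = Δh: det = (-5)·10 − (-90)·35 = 3100.
∂h/∂x = [(+0.08)·10 − (+2.67)·35] / 3100 = -0.02989
∂h/∂y = [(-5)·(+2.67) − (-90)·(+0.08)] / 3100 = -0.001984
|∇h| = √(-0.02989² + -0.001984²) = 0.02996
Seepage velocity v = K·i/n = 0.31 × 0.02996 / 0.43 = 0.0216 ft/day = 7.889 ft/yr.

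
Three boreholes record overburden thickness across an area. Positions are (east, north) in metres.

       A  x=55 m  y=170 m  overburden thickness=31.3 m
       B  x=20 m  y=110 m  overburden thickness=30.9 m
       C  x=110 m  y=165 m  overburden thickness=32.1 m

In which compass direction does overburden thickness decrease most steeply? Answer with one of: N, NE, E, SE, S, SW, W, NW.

Differences from A: to B (Δx, Δy, Δh) = (-35, -60, -0.4); to C = (55, -5, +0.8).
Determinant of the coordinate differences = (-35)·(-5) − 55·(-60) = 3475.
∂d/∂x = [(-0.4)·(-5) − (+0.8)·(-60)] / 3475 = +0.01439
∂d/∂y = [(-35)·(+0.8) − 55·(-0.4)] / 3475 = -0.001727
Steepest decrease is along −∇f = (-0.01439 E, +0.001727 N) → west.

W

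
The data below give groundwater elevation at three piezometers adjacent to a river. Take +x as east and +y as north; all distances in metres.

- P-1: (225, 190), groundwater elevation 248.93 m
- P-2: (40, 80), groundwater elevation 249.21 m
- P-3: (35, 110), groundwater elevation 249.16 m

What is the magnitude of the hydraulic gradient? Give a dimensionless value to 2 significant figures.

0.0018

Taking P-1 as reference: P-2−P-1 = (-185, -110, +0.28); P-3−P-1 = (-190, -80, +0.23).
Determinant of the coordinate differences = (-185)·(-80) − (-190)·(-110) = -6100.
∂h/∂x = [(+0.28)·(-80) − (+0.23)·(-110)] / -6100 = -0.0004754
∂h/∂y = [(-185)·(+0.23) − (-190)·(+0.28)] / -6100 = -0.001746
|∇h| = √(-0.0004754² + -0.001746²) = 0.00181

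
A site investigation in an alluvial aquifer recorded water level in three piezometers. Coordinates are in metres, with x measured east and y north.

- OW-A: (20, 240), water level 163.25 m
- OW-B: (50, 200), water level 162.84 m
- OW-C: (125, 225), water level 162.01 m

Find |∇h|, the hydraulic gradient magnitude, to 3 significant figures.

With h = a·x + b·y + c and OW-A as origin, the differences give:
  30·a + (-40)·b = -0.41
  105·a + (-15)·b = -1.24
Eliminate b (×(-15) and ×(-40), subtract): 3750·a = -43.450 → a = ∂h/∂x = -0.01159
Back-substitute: b = ∂h/∂y = +0.001560.
|∇h| = √(-0.01159² + 0.001560²) = 0.01169

0.0117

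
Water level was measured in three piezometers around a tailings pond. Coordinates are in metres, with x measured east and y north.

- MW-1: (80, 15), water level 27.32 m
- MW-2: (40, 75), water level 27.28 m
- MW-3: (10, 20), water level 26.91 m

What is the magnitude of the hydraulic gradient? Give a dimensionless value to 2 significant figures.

0.0070

Taking MW-1 as reference: MW-2−MW-1 = (-40, 60, -0.04); MW-3−MW-1 = (-70, 5, -0.41).
Determinant of the coordinate differences = (-40)·5 − (-70)·60 = 4000.
∂h/∂x = [(-0.04)·5 − (-0.41)·60] / 4000 = +0.006100
∂h/∂y = [(-40)·(-0.41) − (-70)·(-0.04)] / 4000 = +0.003400
|∇h| = √(0.006100² + 0.003400²) = 0.006984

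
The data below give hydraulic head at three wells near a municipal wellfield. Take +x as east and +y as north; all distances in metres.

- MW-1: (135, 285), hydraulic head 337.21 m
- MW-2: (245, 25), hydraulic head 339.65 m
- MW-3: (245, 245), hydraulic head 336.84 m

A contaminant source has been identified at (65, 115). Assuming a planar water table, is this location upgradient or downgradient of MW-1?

Three-point gradient (reference MW-1): Δ to MW-2 = (110, -260, +2.44), Δ to MW-3 = (110, -40, -0.37).
∂h/∂x = -0.008008, ∂h/∂y = -0.01277 (det = 24200).
Head at (65, 115) = 337.21 + (-0.008008)·(-70) + (-0.01277)·(-170) = 339.94 m.
That is higher than the 337.21 m at MW-1, so the point is upgradient.

upgradient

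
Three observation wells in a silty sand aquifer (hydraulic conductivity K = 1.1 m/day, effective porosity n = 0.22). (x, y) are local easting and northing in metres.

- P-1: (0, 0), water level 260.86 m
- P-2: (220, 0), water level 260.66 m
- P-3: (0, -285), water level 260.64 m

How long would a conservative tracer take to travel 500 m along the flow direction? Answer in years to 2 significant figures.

230 years

∂h/∂x = (260.66 − 260.86) / (220 − 0) = -0.0009091
∂h/∂y = (260.64 − 260.86) / (-285 − 0) = +0.0007719
|∇h| = √(-0.0009091² + 0.0007719²) = 0.001193
Seepage velocity v = K·i/n = 1.1 × 0.001193 / 0.22 = 0.005965 m/day.
t = 500 / 0.005965 = 8.382e+04 days = 229 years.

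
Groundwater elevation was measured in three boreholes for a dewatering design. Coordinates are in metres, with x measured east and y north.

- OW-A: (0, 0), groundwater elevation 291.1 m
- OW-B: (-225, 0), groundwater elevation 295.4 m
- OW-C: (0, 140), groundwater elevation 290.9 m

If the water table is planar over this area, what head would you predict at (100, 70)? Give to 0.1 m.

∂h/∂x = (295.4 − 291.1) / (-225 − 0) = -0.01911
∂h/∂y = (290.9 − 291.1) / (140 − 0) = -0.001429
h(100, 70) = 291.1 + (-0.01911)·(100) + (-0.001429)·(70) = 291.1 -1.911 -0.100 = 289.089 m.

289.1 m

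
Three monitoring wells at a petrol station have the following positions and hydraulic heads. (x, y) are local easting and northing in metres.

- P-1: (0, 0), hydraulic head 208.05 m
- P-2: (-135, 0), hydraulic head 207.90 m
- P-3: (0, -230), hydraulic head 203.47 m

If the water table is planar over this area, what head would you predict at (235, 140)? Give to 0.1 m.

211.1 m

∂h/∂x = (207.90 − 208.05) / (-135 − 0) = +0.001111
∂h/∂y = (203.47 − 208.05) / (-230 − 0) = +0.01991
h(235, 140) = 208.05 + (+0.001111)·(235) + (+0.01991)·(140) = 208.05 +0.261 +2.788 = 211.099 m.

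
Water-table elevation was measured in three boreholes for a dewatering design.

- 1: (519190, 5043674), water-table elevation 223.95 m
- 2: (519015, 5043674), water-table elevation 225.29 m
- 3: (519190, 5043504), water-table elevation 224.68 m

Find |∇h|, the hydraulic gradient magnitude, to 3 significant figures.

∂h/∂x = (225.29 − 223.95) / (519015 − 519190) = -0.007657
∂h/∂y = (224.68 − 223.95) / (5043504 − 5043674) = -0.004294
|∇h| = √(-0.007657² + -0.004294²) = 0.008779

0.00878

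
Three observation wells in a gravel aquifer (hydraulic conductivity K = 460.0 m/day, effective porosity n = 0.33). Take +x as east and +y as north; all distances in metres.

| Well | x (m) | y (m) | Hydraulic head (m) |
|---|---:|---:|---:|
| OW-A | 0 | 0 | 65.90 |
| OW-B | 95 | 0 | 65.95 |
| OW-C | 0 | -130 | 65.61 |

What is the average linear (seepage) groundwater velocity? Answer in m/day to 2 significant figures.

∂h/∂x = (65.95 − 65.90) / (95 − 0) = +0.0005263
∂h/∂y = (65.61 − 65.90) / (-130 − 0) = +0.002231
|∇h| = √(0.0005263² + 0.002231²) = 0.002292
Seepage velocity v = K·i/n = 460.0 × 0.002292 / 0.33 = 3.195 m/day.

3.2 m/day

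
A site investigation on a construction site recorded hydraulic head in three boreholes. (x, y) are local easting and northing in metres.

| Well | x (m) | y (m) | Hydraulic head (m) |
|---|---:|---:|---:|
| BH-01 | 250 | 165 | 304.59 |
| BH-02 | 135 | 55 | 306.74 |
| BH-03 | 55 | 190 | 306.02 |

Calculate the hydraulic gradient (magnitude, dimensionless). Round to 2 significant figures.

0.014

Taking BH-01 as reference: BH-02−BH-01 = (-115, -110, +2.15); BH-03−BH-01 = (-195, 25, +1.43).
Determinant of the coordinate differences = (-115)·25 − (-195)·(-110) = -24325.
∂h/∂x = [(+2.15)·25 − (+1.43)·(-110)] / -24325 = -0.008676
∂h/∂y = [(-115)·(+1.43) − (-195)·(+2.15)] / -24325 = -0.01047
|∇h| = √(-0.008676² + -0.01047²) = 0.0136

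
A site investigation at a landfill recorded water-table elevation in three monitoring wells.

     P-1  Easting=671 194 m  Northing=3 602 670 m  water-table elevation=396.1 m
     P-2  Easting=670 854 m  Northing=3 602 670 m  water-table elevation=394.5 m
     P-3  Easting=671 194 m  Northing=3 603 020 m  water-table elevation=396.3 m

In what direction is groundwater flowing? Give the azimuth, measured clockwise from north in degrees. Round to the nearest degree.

∂h/∂x = (394.5 − 396.1) / (670854 − 671194) = +0.004706
∂h/∂y = (396.3 − 396.1) / (3603020 − 3602670) = +0.0005714
Flow direction (−∇h) has components (-0.004706 E, -0.0005714 N).
Azimuth = atan2(E, N) = atan2(-0.004706, -0.0005714) = 263.1° ≈ 263°.

263°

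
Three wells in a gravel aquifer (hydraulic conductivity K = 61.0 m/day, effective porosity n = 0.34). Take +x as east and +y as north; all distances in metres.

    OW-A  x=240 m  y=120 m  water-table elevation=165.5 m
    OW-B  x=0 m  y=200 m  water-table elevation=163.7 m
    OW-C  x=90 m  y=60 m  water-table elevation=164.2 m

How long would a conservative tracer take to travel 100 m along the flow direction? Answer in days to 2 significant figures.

68 days

With h = a·x + b·y + c and OW-A as origin, the differences give:
  (-240)·a + 80·b = -1.8
  (-150)·a + (-60)·b = -1.3
Eliminate b (×(-60) and ×80, subtract): 26400·a = 212.00 → a = ∂h/∂x = +0.008030
Back-substitute: b = ∂h/∂y = +0.001591.
|∇h| = √(0.008030² + 0.001591²) = 0.008186
Seepage velocity v = K·i/n = 61.0 × 0.008186 / 0.34 = 1.469 m/day.
t = 100 / 1.469 = 68.07 days.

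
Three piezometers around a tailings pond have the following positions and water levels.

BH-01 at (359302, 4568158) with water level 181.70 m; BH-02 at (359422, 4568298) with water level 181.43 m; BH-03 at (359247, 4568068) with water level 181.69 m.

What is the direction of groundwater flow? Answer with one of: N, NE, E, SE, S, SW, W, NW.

With h = a·x + b·y + c and BH-01 as origin, the differences give:
  120·a + 140·b = -0.27
  (-55)·a + (-90)·b = -0.01
Eliminate b (×(-90) and ×140, subtract): -3100·a = 25.700 → a = ∂h/∂x = -0.008290
Back-substitute: b = ∂h/∂y = +0.005177.
Flow = −∇h = (+0.008290 east, -0.005177 north), which points southeast.

SE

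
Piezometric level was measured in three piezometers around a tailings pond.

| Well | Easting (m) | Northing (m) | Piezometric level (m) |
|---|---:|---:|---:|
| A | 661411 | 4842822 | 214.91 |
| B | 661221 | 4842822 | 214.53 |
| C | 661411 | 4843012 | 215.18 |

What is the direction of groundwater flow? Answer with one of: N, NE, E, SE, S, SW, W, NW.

SW

∂h/∂x = (214.53 − 214.91) / (661221 − 661411) = +0.002000
∂h/∂y = (215.18 − 214.91) / (4843012 − 4842822) = +0.001421
Flow = −∇h = (-0.002000 east, -0.001421 north), which points southwest.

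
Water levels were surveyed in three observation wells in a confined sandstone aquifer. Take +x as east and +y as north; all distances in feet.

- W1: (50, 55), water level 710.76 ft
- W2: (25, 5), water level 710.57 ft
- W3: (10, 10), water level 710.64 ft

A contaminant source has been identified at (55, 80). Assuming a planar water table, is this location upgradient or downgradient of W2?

upgradient

Three-point gradient (reference W1): Δ to W2 = (-25, -50, -0.19), Δ to W3 = (-40, -45, -0.12).
∂h/∂x = -0.002914, ∂h/∂y = +0.005257 (det = -875).
Head at (55, 80) = 710.76 + (-0.002914)·(5) + (+0.005257)·(25) = 710.88 ft.
That is higher than the 710.57 ft at W2, so the point is upgradient.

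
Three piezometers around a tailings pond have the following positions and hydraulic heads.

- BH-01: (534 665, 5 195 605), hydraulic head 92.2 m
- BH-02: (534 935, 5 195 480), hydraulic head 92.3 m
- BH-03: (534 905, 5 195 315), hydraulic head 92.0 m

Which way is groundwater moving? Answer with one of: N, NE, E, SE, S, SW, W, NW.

Taking BH-01 as reference: BH-02−BH-01 = (270, -125, +0.1); BH-03−BH-01 = (240, -290, -0.2).
Determinant of the coordinate differences = 270·(-290) − 240·(-125) = -48300.
∂h/∂x = [(+0.1)·(-290) − (-0.2)·(-125)] / -48300 = +0.001118
∂h/∂y = [270·(-0.2) − 240·(+0.1)] / -48300 = +0.001615
Flow = −∇h = (-0.001118 east, -0.001615 north), which points southwest.

SW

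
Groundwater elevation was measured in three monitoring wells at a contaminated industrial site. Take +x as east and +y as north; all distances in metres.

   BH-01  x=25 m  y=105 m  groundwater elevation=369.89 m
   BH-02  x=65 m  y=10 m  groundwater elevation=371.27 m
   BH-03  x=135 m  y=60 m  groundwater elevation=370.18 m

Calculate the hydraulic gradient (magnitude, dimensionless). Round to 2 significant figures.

0.017

Differences from BH-01: to BH-02 (Δx, Δy, Δh) = (40, -95, +1.38); to BH-03 = (110, -45, +0.29).
Solve a·Δx + b·Δy = Δh: det = 40·(-45) − 110·(-95) = 8650.
∂h/∂x = [(+1.38)·(-45) − (+0.29)·(-95)] / 8650 = -0.003994
∂h/∂y = [40·(+0.29) − 110·(+1.38)] / 8650 = -0.01621
|∇h| = √(-0.003994² + -0.01621²) = 0.01669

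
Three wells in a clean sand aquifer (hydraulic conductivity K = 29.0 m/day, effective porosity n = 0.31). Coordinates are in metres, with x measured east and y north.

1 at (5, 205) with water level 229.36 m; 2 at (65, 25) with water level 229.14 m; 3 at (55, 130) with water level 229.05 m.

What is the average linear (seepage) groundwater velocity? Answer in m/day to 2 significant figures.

With h = a·x + b·y + c and 1 as origin, the differences give:
  60·a + (-180)·b = -0.22
  50·a + (-75)·b = -0.31
Eliminate b (×(-75) and ×(-180), subtract): 4500·a = -39.300 → a = ∂h/∂x = -0.008733
Back-substitute: b = ∂h/∂y = -0.001689.
|∇h| = √(-0.008733² + -0.001689²) = 0.008895
Seepage velocity v = K·i/n = 29.0 × 0.008895 / 0.31 = 0.8321 m/day.

0.83 m/day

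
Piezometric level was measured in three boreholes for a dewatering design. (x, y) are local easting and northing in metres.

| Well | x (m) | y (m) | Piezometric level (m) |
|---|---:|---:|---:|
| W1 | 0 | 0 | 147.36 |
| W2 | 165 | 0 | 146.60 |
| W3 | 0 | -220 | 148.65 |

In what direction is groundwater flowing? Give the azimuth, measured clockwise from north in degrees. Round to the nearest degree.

038°

∂h/∂x = (146.60 − 147.36) / (165 − 0) = -0.004606
∂h/∂y = (148.65 − 147.36) / (-220 − 0) = -0.005864
Flow direction (−∇h) has components (+0.004606 E, +0.005864 N).
Azimuth = atan2(E, N) = atan2(+0.004606, +0.005864) = 38.2° ≈ 038°.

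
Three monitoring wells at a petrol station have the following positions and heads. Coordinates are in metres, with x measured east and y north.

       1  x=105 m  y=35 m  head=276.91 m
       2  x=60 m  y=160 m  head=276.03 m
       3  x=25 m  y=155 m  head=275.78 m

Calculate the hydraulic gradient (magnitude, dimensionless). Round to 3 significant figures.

0.00884

Differences from 1: to 2 (Δx, Δy, Δh) = (-45, 125, -0.88); to 3 = (-80, 120, -1.13).
Determinant of the coordinate differences = (-45)·120 − (-80)·125 = 4600.
∂h/∂x = [(-0.88)·120 − (-1.13)·125] / 4600 = +0.007750
∂h/∂y = [(-45)·(-1.13) − (-80)·(-0.88)] / 4600 = -0.004250
|∇h| = √(0.007750² + -0.004250²) = 0.008839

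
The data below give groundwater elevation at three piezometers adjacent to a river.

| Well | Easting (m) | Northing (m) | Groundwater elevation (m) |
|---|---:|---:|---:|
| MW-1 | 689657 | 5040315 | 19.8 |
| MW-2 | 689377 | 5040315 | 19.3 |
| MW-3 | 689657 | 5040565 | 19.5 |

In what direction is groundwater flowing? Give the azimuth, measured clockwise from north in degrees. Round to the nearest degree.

∂h/∂x = (19.3 − 19.8) / (689377 − 689657) = +0.001786
∂h/∂y = (19.5 − 19.8) / (5040565 − 5040315) = -0.001200
Flow direction (−∇h) has components (-0.001786 E, +0.001200 N).
Azimuth = atan2(E, N) = atan2(-0.001786, +0.001200) = 303.9° ≈ 304°.

304°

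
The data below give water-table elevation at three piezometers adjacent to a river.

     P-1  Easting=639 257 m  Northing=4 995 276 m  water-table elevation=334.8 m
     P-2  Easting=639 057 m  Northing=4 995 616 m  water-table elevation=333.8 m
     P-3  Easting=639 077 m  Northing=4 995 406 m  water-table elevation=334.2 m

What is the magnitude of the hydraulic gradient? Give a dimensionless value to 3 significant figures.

Differences from P-1: to P-2 (Δx, Δy, Δh) = (-200, 340, -1.0); to P-3 = (-180, 130, -0.6).
Solve a·Δx + b·Δy = Δh: det = (-200)·130 − (-180)·340 = 35200.
∂h/∂x = [(-1.0)·130 − (-0.6)·340] / 35200 = +0.002102
∂h/∂y = [(-200)·(-0.6) − (-180)·(-1.0)] / 35200 = -0.001705
|∇h| = √(0.002102² + -0.001705²) = 0.002707

0.00271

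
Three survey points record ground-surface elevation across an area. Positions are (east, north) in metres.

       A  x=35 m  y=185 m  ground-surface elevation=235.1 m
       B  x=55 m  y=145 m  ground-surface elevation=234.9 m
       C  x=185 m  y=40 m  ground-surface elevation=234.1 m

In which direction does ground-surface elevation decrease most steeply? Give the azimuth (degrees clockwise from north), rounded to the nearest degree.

132°

With z = a·x + b·y + c and A as origin, the differences give:
  20·a + (-40)·b = -0.2
  150·a + (-145)·b = -1.0
Eliminate b (×(-145) and ×(-40), subtract): 3100·a = -11.00 → a = ∂z/∂x = -0.003548
Back-substitute: b = ∂z/∂y = +0.003226.
Steepest decrease is along −∇f: components (+0.003548 E, -0.003226 N).
Azimuth = atan2(+0.003548, -0.003226) = 132.3° ≈ 132°.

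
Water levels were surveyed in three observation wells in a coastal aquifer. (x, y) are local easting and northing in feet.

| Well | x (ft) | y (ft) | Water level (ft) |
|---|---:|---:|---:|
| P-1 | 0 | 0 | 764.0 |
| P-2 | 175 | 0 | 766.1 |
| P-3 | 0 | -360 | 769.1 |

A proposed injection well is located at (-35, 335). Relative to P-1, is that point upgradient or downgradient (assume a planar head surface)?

downgradient

∂h/∂x = (766.1 − 764.0) / (175 − 0) = +0.01200
∂h/∂y = (769.1 − 764.0) / (-360 − 0) = -0.01417
Head at (-35, 335) = 764.0 + (+0.01200)·(-35) + (-0.01417)·(335) = 758.83 ft.
That is lower than the 764.0 ft at P-1, so the point is downgradient.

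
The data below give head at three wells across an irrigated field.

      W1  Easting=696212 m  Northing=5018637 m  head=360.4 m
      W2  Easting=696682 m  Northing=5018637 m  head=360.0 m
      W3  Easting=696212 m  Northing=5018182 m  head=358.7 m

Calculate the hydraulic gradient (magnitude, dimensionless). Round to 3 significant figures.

∂h/∂x = (360.0 − 360.4) / (696682 − 696212) = -0.0008511
∂h/∂y = (358.7 − 360.4) / (5018182 − 5018637) = +0.003736
|∇h| = √(-0.0008511² + 0.003736²) = 0.003832

0.00383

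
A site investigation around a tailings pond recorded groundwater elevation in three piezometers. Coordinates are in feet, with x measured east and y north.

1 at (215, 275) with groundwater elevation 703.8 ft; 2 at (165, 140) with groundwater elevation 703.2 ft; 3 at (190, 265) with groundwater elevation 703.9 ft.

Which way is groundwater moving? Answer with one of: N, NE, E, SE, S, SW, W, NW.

Three-point gradient (reference 1): Δ to 2 = (-50, -135, -0.6), Δ to 3 = (-25, -10, +0.1).
∂h/∂x = -0.006783, ∂h/∂y = +0.006957 (det = -2875).
Flow = −∇h = (+0.006783 east, -0.006957 north), which points southeast.

SE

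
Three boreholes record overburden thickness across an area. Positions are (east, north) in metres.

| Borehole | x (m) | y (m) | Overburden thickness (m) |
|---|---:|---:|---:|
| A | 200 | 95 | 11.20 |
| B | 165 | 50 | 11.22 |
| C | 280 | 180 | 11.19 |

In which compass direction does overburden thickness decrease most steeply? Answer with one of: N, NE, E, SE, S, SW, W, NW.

With d = a·x + b·y + c and A as origin, the differences give:
  (-35)·a + (-45)·b = +0.02
  80·a + 85·b = -0.01
Eliminate b (×85 and ×(-45), subtract): 625·a = 1.250 → a = ∂d/∂x = +0.002000
Back-substitute: b = ∂d/∂y = -0.002000.
Steepest decrease is along −∇f = (-0.002000 E, +0.002000 N) → northwest.

NW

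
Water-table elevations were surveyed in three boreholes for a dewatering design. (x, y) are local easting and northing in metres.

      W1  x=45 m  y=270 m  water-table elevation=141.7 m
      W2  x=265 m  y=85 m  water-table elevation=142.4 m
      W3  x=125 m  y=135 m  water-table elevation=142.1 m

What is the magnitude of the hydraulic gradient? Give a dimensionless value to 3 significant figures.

0.00255

Taking W1 as reference: W2−W1 = (220, -185, +0.7); W3−W1 = (80, -135, +0.4).
Determinant of the coordinate differences = 220·(-135) − 80·(-185) = -14900.
∂h/∂x = [(+0.7)·(-135) − (+0.4)·(-185)] / -14900 = +0.001376
∂h/∂y = [220·(+0.4) − 80·(+0.7)] / -14900 = -0.002148
|∇h| = √(0.001376² + -0.002148²) = 0.002551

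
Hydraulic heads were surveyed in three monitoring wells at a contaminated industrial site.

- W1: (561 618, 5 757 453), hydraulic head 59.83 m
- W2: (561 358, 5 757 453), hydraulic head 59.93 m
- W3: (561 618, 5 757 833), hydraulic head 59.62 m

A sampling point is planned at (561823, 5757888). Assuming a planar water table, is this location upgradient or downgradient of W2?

∂h/∂x = (59.93 − 59.83) / (561358 − 561618) = -0.0003846
∂h/∂y = (59.62 − 59.83) / (5757833 − 5757453) = -0.0005526
Head at (561823, 5757888) = 59.83 + (-0.0003846)·(205) + (-0.0005526)·(435) = 59.51 m.
That is lower than the 59.93 m at W2, so the point is downgradient.

downgradient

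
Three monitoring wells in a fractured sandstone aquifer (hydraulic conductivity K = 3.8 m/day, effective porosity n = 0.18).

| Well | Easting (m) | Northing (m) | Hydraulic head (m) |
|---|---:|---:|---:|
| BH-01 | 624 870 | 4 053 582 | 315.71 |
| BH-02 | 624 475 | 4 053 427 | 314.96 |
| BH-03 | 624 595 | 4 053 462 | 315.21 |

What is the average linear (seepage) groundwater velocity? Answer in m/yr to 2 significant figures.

Taking BH-01 as reference: BH-02−BH-01 = (-395, -155, -0.75); BH-03−BH-01 = (-275, -120, -0.50).
Determinant of the coordinate differences = (-395)·(-120) − (-275)·(-155) = 4775.
∂h/∂x = [(-0.75)·(-120) − (-0.50)·(-155)] / 4775 = +0.002618
∂h/∂y = [(-395)·(-0.50) − (-275)·(-0.75)] / 4775 = -0.001832
|∇h| = √(0.002618² + -0.001832²) = 0.003195
Seepage velocity v = K·i/n = 3.8 × 0.003195 / 0.18 = 0.06745 m/day = 24.64 m/yr.

25 m/yr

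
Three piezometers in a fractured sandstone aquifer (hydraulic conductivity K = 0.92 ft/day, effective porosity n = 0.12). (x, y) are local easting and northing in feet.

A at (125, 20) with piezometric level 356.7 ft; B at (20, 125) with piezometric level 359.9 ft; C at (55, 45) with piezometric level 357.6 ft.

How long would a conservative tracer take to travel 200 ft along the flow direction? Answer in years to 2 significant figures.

With h = a·x + b·y + c and A as origin, the differences give:
  (-105)·a + 105·b = +3.2
  (-70)·a + 25·b = +0.9
Eliminate b (×25 and ×105, subtract): 4725·a = -14.50 → a = ∂h/∂x = -0.003069
Back-substitute: b = ∂h/∂y = +0.02741.
|∇h| = √(-0.003069² + 0.02741²) = 0.02758
Seepage velocity v = K·i/n = 0.92 × 0.02758 / 0.12 = 0.2114 ft/day.
t = 200 / 0.2114 = 946.1 days = 2.59 years.

2.6 years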